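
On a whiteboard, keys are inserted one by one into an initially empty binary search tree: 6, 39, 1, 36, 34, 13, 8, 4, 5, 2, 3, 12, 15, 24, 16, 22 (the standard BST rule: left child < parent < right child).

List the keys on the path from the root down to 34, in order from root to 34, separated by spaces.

6 39 36 34

6: root
39: right child of 6 (depth 1)
1: left child of 6 (depth 1)
36: left child of 39 (depth 2)
34: left child of 36 (depth 3)
13: left child of 34 (depth 4)
8: left child of 13 (depth 5)
4: right child of 1 (depth 2)
5: right child of 4 (depth 3)
2: left child of 4 (depth 3)
3: right child of 2 (depth 4)
12: right child of 8 (depth 6)
15: right child of 13 (depth 5)
24: right child of 15 (depth 6)
16: left child of 24 (depth 7)
22: right child of 16 (depth 8)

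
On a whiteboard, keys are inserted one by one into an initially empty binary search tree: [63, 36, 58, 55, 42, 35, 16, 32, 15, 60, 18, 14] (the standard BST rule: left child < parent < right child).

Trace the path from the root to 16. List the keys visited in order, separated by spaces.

63: root
36: left child of 63 (depth 1)
58: right child of 36 (depth 2)
55: left child of 58 (depth 3)
42: left child of 55 (depth 4)
35: left child of 36 (depth 2)
16: left child of 35 (depth 3)
32: right child of 16 (depth 4)
15: left child of 16 (depth 4)
60: right child of 58 (depth 3)
18: left child of 32 (depth 5)
14: left child of 15 (depth 5)

63 36 35 16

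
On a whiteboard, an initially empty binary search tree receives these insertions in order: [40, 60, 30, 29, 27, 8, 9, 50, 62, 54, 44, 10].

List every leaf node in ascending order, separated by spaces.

10 44 54 62

Insert 40: tree is empty, so 40 becomes the root.
Insert 60: 60 > 40 → go right. Place as right child of 40.
Insert 30: 30 < 40 → go left. Place as left child of 40.
Insert 29: 29 < 40 → go left; 29 < 30 → go left. Place as left child of 30.
Insert 27: 27 < 40 → go left; 27 < 30 → go left; 27 < 29 → go left. Place as left child of 29.
Insert 8: 8 < 40 → go left; 8 < 30 → go left; 8 < 29 → go left; 8 < 27 → go left. Place as left child of 27.
Insert 9: 9 < 40 → go left; 9 < 30 → go left; 9 < 29 → go left; 9 < 27 → go left; 9 > 8 → go right. Place as right child of 8.
Insert 50: 50 > 40 → go right; 50 < 60 → go left. Place as left child of 60.
Insert 62: 62 > 40 → go right; 62 > 60 → go right. Place as right child of 60.
Insert 54: 54 > 40 → go right; 54 < 60 → go left; 54 > 50 → go right. Place as right child of 50.
Insert 44: 44 > 40 → go right; 44 < 60 → go left; 44 < 50 → go left. Place as left child of 50.
Insert 10: 10 < 40 → go left; 10 < 30 → go left; 10 < 29 → go left; 10 < 27 → go left; 10 > 8 → go right; 10 > 9 → go right. Place as right child of 9.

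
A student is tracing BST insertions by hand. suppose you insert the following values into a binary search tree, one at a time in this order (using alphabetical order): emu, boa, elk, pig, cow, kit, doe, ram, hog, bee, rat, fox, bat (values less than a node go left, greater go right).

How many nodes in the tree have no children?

Resulting structure (node: left, right):
  emu: L=boa, R=pig
  boa: L=bee, R=elk
  elk: L=cow, R=–
  pig: L=kit, R=ram
  cow: L=–, R=doe
  kit: L=hog, R=–
  doe: L=–, R=–
  ram: L=–, R=rat
  hog: L=fox, R=–
  bee: L=bat, R=–
  rat: L=–, R=–
  fox: L=–, R=–
  bat: L=–, R=–

Leaves: bat, doe, fox, rat — 4 in total.

4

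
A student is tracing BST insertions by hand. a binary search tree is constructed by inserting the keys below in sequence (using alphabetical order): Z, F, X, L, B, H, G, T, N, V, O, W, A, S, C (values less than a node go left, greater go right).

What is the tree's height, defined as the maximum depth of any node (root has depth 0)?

Insert Z: tree is empty, so Z becomes the root.
Insert F: F < Z → go left. Place as left child of Z.
Insert X: X < Z → go left; X > F → go right. Place as right child of F.
Insert L: L < Z → go left; L > F → go right; L < X → go left. Place as left child of X.
Insert B: B < Z → go left; B < F → go left. Place as left child of F.
Insert H: H < Z → go left; H > F → go right; H < X → go left; H < L → go left. Place as left child of L.
Insert G: G < Z → go left; G > F → go right; G < X → go left; G < L → go left; G < H → go left. Place as left child of H.
Insert T: T < Z → go left; T > F → go right; T < X → go left; T > L → go right. Place as right child of L.
Insert N: N < Z → go left; N > F → go right; N < X → go left; N > L → go right; N < T → go left. Place as left child of T.
Insert V: V < Z → go left; V > F → go right; V < X → go left; V > L → go right; V > T → go right. Place as right child of T.
Insert O: O < Z → go left; O > F → go right; O < X → go left; O > L → go right; O < T → go left; O > N → go right. Place as right child of N.
Insert W: W < Z → go left; W > F → go right; W < X → go left; W > L → go right; W > T → go right; W > V → go right. Place as right child of V.
Insert A: A < Z → go left; A < F → go left; A < B → go left. Place as left child of B.
Insert S: S < Z → go left; S > F → go right; S < X → go left; S > L → go right; S < T → go left; S > N → go right; S > O → go right. Place as right child of O.
Insert C: C < Z → go left; C < F → go left; C > B → go right. Place as right child of B.

The deepest node is S at depth 7.

7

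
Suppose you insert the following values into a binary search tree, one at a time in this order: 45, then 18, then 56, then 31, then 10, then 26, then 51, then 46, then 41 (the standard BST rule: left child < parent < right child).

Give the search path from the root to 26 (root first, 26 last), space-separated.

45 18 31 26

Insert 45: tree is empty, so 45 becomes the root.
Insert 18: 18 < 45 → go left. Place as left child of 45.
Insert 56: 56 > 45 → go right. Place as right child of 45.
Insert 31: 31 < 45 → go left; 31 > 18 → go right. Place as right child of 18.
Insert 10: 10 < 45 → go left; 10 < 18 → go left. Place as left child of 18.
Insert 26: 26 < 45 → go left; 26 > 18 → go right; 26 < 31 → go left. Place as left child of 31.
Insert 51: 51 > 45 → go right; 51 < 56 → go left. Place as left child of 56.
Insert 46: 46 > 45 → go right; 46 < 56 → go left; 46 < 51 → go left. Place as left child of 51.
Insert 41: 41 < 45 → go left; 41 > 18 → go right; 41 > 31 → go right. Place as right child of 31.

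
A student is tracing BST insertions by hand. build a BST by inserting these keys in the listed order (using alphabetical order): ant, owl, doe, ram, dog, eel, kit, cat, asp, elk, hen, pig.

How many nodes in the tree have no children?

Resulting structure (node: left, right):
  ant: L=–, R=owl
  owl: L=doe, R=ram
  doe: L=cat, R=dog
  ram: L=pig, R=–
  dog: L=–, R=eel
  eel: L=–, R=kit
  kit: L=elk, R=–
  cat: L=asp, R=–
  asp: L=–, R=–
  elk: L=–, R=hen
  hen: L=–, R=–
  pig: L=–, R=–

Leaves: asp, hen, pig — 3 in total.

3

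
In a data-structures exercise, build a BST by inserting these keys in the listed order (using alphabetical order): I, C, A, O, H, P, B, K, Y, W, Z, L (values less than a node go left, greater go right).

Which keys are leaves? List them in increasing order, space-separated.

B H L W Z

Insert I: tree is empty, so I becomes the root.
Insert C: C < I → go left. Place as left child of I.
Insert A: A < I → go left; A < C → go left. Place as left child of C.
Insert O: O > I → go right. Place as right child of I.
Insert H: H < I → go left; H > C → go right. Place as right child of C.
Insert P: P > I → go right; P > O → go right. Place as right child of O.
Insert B: B < I → go left; B < C → go left; B > A → go right. Place as right child of A.
Insert K: K > I → go right; K < O → go left. Place as left child of O.
Insert Y: Y > I → go right; Y > O → go right; Y > P → go right. Place as right child of P.
Insert W: W > I → go right; W > O → go right; W > P → go right; W < Y → go left. Place as left child of Y.
Insert Z: Z > I → go right; Z > O → go right; Z > P → go right; Z > Y → go right. Place as right child of Y.
Insert L: L > I → go right; L < O → go left; L > K → go right. Place as right child of K.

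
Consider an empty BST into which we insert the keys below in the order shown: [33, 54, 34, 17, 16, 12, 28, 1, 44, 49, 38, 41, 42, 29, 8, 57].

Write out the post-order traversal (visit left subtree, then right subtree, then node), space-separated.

Insert 33: tree is empty, so 33 becomes the root.
Insert 54: 54 > 33 → go right. Place as right child of 33.
Insert 34: 34 > 33 → go right; 34 < 54 → go left. Place as left child of 54.
Insert 17: 17 < 33 → go left. Place as left child of 33.
Insert 16: 16 < 33 → go left; 16 < 17 → go left. Place as left child of 17.
Insert 12: 12 < 33 → go left; 12 < 17 → go left; 12 < 16 → go left. Place as left child of 16.
Insert 28: 28 < 33 → go left; 28 > 17 → go right. Place as right child of 17.
Insert 1: 1 < 33 → go left; 1 < 17 → go left; 1 < 16 → go left; 1 < 12 → go left. Place as left child of 12.
Insert 44: 44 > 33 → go right; 44 < 54 → go left; 44 > 34 → go right. Place as right child of 34.
Insert 49: 49 > 33 → go right; 49 < 54 → go left; 49 > 34 → go right; 49 > 44 → go right. Place as right child of 44.
Insert 38: 38 > 33 → go right; 38 < 54 → go left; 38 > 34 → go right; 38 < 44 → go left. Place as left child of 44.
Insert 41: 41 > 33 → go right; 41 < 54 → go left; 41 > 34 → go right; 41 < 44 → go left; 41 > 38 → go right. Place as right child of 38.
Insert 42: 42 > 33 → go right; 42 < 54 → go left; 42 > 34 → go right; 42 < 44 → go left; 42 > 38 → go right; 42 > 41 → go right. Place as right child of 41.
Insert 29: 29 < 33 → go left; 29 > 17 → go right; 29 > 28 → go right. Place as right child of 28.
Insert 8: 8 < 33 → go left; 8 < 17 → go left; 8 < 16 → go left; 8 < 12 → go left; 8 > 1 → go right. Place as right child of 1.
Insert 57: 57 > 33 → go right; 57 > 54 → go right. Place as right child of 54.

8 1 12 16 29 28 17 42 41 38 49 44 34 57 54 33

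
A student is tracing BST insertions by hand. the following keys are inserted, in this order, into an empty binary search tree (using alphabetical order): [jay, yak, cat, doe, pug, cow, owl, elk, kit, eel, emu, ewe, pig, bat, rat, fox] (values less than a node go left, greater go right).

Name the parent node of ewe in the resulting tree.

Insert jay: tree is empty, so jay becomes the root.
Insert yak: yak > jay → go right. Place as right child of jay.
Insert cat: cat < jay → go left. Place as left child of jay.
Insert doe: doe < jay → go left; doe > cat → go right. Place as right child of cat.
Insert pug: pug > jay → go right; pug < yak → go left. Place as left child of yak.
Insert cow: cow < jay → go left; cow > cat → go right; cow < doe → go left. Place as left child of doe.
Insert owl: owl > jay → go right; owl < yak → go left; owl < pug → go left. Place as left child of pug.
Insert elk: elk < jay → go left; elk > cat → go right; elk > doe → go right. Place as right child of doe.
Insert kit: kit > jay → go right; kit < yak → go left; kit < pug → go left; kit < owl → go left. Place as left child of owl.
Insert eel: eel < jay → go left; eel > cat → go right; eel > doe → go right; eel < elk → go left. Place as left child of elk.
Insert emu: emu < jay → go left; emu > cat → go right; emu > doe → go right; emu > elk → go right. Place as right child of elk.
Insert ewe: ewe < jay → go left; ewe > cat → go right; ewe > doe → go right; ewe > elk → go right; ewe > emu → go right. Place as right child of emu.
Insert pig: pig > jay → go right; pig < yak → go left; pig < pug → go left; pig > owl → go right. Place as right child of owl.
Insert bat: bat < jay → go left; bat < cat → go left. Place as left child of cat.
Insert rat: rat > jay → go right; rat < yak → go left; rat > pug → go right. Place as right child of pug.
Insert fox: fox < jay → go left; fox > cat → go right; fox > doe → go right; fox > elk → go right; fox > emu → go right; fox > ewe → go right. Place as right child of ewe.

emu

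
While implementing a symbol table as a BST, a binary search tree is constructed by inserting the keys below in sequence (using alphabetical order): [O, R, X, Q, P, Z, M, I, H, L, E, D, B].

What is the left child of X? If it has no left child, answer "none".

O: root
R: right child of O (depth 1)
X: right child of R (depth 2)
Q: left child of R (depth 2)
P: left child of Q (depth 3)
Z: right child of X (depth 3)
M: left child of O (depth 1)
I: left child of M (depth 2)
H: left child of I (depth 3)
L: right child of I (depth 3)
E: left child of H (depth 4)
D: left child of E (depth 5)
B: left child of D (depth 6)

none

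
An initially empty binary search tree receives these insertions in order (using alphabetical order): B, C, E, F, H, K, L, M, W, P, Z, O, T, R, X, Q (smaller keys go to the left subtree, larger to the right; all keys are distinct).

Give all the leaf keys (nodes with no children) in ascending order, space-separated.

B: root
C: right child of B (depth 1)
E: right child of C (depth 2)
F: right child of E (depth 3)
H: right child of F (depth 4)
K: right child of H (depth 5)
L: right child of K (depth 6)
M: right child of L (depth 7)
W: right child of M (depth 8)
P: left child of W (depth 9)
Z: right child of W (depth 9)
O: left child of P (depth 10)
T: right child of P (depth 10)
R: left child of T (depth 11)
X: left child of Z (depth 10)
Q: left child of R (depth 12)

O Q X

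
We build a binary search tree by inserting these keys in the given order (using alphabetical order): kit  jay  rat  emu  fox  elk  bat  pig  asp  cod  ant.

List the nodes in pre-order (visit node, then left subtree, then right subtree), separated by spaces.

kit jay emu elk bat asp ant cod fox rat pig

Insert kit: tree is empty, so kit becomes the root.
Insert jay: jay < kit → go left. Place as left child of kit.
Insert rat: rat > kit → go right. Place as right child of kit.
Insert emu: emu < kit → go left; emu < jay → go left. Place as left child of jay.
Insert fox: fox < kit → go left; fox < jay → go left; fox > emu → go right. Place as right child of emu.
Insert elk: elk < kit → go left; elk < jay → go left; elk < emu → go left. Place as left child of emu.
Insert bat: bat < kit → go left; bat < jay → go left; bat < emu → go left; bat < elk → go left. Place as left child of elk.
Insert pig: pig > kit → go right; pig < rat → go left. Place as left child of rat.
Insert asp: asp < kit → go left; asp < jay → go left; asp < emu → go left; asp < elk → go left; asp < bat → go left. Place as left child of bat.
Insert cod: cod < kit → go left; cod < jay → go left; cod < emu → go left; cod < elk → go left; cod > bat → go right. Place as right child of bat.
Insert ant: ant < kit → go left; ant < jay → go left; ant < emu → go left; ant < elk → go left; ant < bat → go left; ant < asp → go left. Place as left child of asp.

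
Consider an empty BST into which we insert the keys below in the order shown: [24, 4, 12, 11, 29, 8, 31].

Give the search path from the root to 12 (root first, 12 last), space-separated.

Resulting structure (node: left, right):
  24: L=4, R=29
  4: L=–, R=12
  12: L=11, R=–
  11: L=8, R=–
  29: L=–, R=31
  8: L=–, R=–
  31: L=–, R=–

24 4 12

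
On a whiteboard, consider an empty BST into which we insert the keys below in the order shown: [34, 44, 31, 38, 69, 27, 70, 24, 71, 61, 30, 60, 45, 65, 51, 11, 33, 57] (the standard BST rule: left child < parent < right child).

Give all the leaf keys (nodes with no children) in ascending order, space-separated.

11 30 33 38 57 65 71

Insert 34: tree is empty, so 34 becomes the root.
Insert 44: 44 > 34 → go right. Place as right child of 34.
Insert 31: 31 < 34 → go left. Place as left child of 34.
Insert 38: 38 > 34 → go right; 38 < 44 → go left. Place as left child of 44.
Insert 69: 69 > 34 → go right; 69 > 44 → go right. Place as right child of 44.
Insert 27: 27 < 34 → go left; 27 < 31 → go left. Place as left child of 31.
Insert 70: 70 > 34 → go right; 70 > 44 → go right; 70 > 69 → go right. Place as right child of 69.
Insert 24: 24 < 34 → go left; 24 < 31 → go left; 24 < 27 → go left. Place as left child of 27.
Insert 71: 71 > 34 → go right; 71 > 44 → go right; 71 > 69 → go right; 71 > 70 → go right. Place as right child of 70.
Insert 61: 61 > 34 → go right; 61 > 44 → go right; 61 < 69 → go left. Place as left child of 69.
Insert 30: 30 < 34 → go left; 30 < 31 → go left; 30 > 27 → go right. Place as right child of 27.
Insert 60: 60 > 34 → go right; 60 > 44 → go right; 60 < 69 → go left; 60 < 61 → go left. Place as left child of 61.
Insert 45: 45 > 34 → go right; 45 > 44 → go right; 45 < 69 → go left; 45 < 61 → go left; 45 < 60 → go left. Place as left child of 60.
Insert 65: 65 > 34 → go right; 65 > 44 → go right; 65 < 69 → go left; 65 > 61 → go right. Place as right child of 61.
Insert 51: 51 > 34 → go right; 51 > 44 → go right; 51 < 69 → go left; 51 < 61 → go left; 51 < 60 → go left; 51 > 45 → go right. Place as right child of 45.
Insert 11: 11 < 34 → go left; 11 < 31 → go left; 11 < 27 → go left; 11 < 24 → go left. Place as left child of 24.
Insert 33: 33 < 34 → go left; 33 > 31 → go right. Place as right child of 31.
Insert 57: 57 > 34 → go right; 57 > 44 → go right; 57 < 69 → go left; 57 < 61 → go left; 57 < 60 → go left; 57 > 45 → go right; 57 > 51 → go right. Place as right child of 51.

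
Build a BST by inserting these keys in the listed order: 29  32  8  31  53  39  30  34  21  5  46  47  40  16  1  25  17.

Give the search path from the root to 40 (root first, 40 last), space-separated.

29 32 53 39 46 40

Insert 29: tree is empty, so 29 becomes the root.
Insert 32: 32 > 29 → go right. Place as right child of 29.
Insert 8: 8 < 29 → go left. Place as left child of 29.
Insert 31: 31 > 29 → go right; 31 < 32 → go left. Place as left child of 32.
Insert 53: 53 > 29 → go right; 53 > 32 → go right. Place as right child of 32.
Insert 39: 39 > 29 → go right; 39 > 32 → go right; 39 < 53 → go left. Place as left child of 53.
Insert 30: 30 > 29 → go right; 30 < 32 → go left; 30 < 31 → go left. Place as left child of 31.
Insert 34: 34 > 29 → go right; 34 > 32 → go right; 34 < 53 → go left; 34 < 39 → go left. Place as left child of 39.
Insert 21: 21 < 29 → go left; 21 > 8 → go right. Place as right child of 8.
Insert 5: 5 < 29 → go left; 5 < 8 → go left. Place as left child of 8.
Insert 46: 46 > 29 → go right; 46 > 32 → go right; 46 < 53 → go left; 46 > 39 → go right. Place as right child of 39.
Insert 47: 47 > 29 → go right; 47 > 32 → go right; 47 < 53 → go left; 47 > 39 → go right; 47 > 46 → go right. Place as right child of 46.
Insert 40: 40 > 29 → go right; 40 > 32 → go right; 40 < 53 → go left; 40 > 39 → go right; 40 < 46 → go left. Place as left child of 46.
Insert 16: 16 < 29 → go left; 16 > 8 → go right; 16 < 21 → go left. Place as left child of 21.
Insert 1: 1 < 29 → go left; 1 < 8 → go left; 1 < 5 → go left. Place as left child of 5.
Insert 25: 25 < 29 → go left; 25 > 8 → go right; 25 > 21 → go right. Place as right child of 21.
Insert 17: 17 < 29 → go left; 17 > 8 → go right; 17 < 21 → go left; 17 > 16 → go right. Place as right child of 16.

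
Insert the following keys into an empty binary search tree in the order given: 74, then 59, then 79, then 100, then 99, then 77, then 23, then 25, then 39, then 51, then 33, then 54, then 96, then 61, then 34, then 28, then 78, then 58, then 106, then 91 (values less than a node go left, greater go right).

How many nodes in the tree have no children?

7

Insert 74: tree is empty, so 74 becomes the root.
Insert 59: 59 < 74 → go left. Place as left child of 74.
Insert 79: 79 > 74 → go right. Place as right child of 74.
Insert 100: 100 > 74 → go right; 100 > 79 → go right. Place as right child of 79.
Insert 99: 99 > 74 → go right; 99 > 79 → go right; 99 < 100 → go left. Place as left child of 100.
Insert 77: 77 > 74 → go right; 77 < 79 → go left. Place as left child of 79.
Insert 23: 23 < 74 → go left; 23 < 59 → go left. Place as left child of 59.
Insert 25: 25 < 74 → go left; 25 < 59 → go left; 25 > 23 → go right. Place as right child of 23.
Insert 39: 39 < 74 → go left; 39 < 59 → go left; 39 > 23 → go right; 39 > 25 → go right. Place as right child of 25.
Insert 51: 51 < 74 → go left; 51 < 59 → go left; 51 > 23 → go right; 51 > 25 → go right; 51 > 39 → go right. Place as right child of 39.
Insert 33: 33 < 74 → go left; 33 < 59 → go left; 33 > 23 → go right; 33 > 25 → go right; 33 < 39 → go left. Place as left child of 39.
Insert 54: 54 < 74 → go left; 54 < 59 → go left; 54 > 23 → go right; 54 > 25 → go right; 54 > 39 → go right; 54 > 51 → go right. Place as right child of 51.
Insert 96: 96 > 74 → go right; 96 > 79 → go right; 96 < 100 → go left; 96 < 99 → go left. Place as left child of 99.
Insert 61: 61 < 74 → go left; 61 > 59 → go right. Place as right child of 59.
Insert 34: 34 < 74 → go left; 34 < 59 → go left; 34 > 23 → go right; 34 > 25 → go right; 34 < 39 → go left; 34 > 33 → go right. Place as right child of 33.
Insert 28: 28 < 74 → go left; 28 < 59 → go left; 28 > 23 → go right; 28 > 25 → go right; 28 < 39 → go left; 28 < 33 → go left. Place as left child of 33.
Insert 78: 78 > 74 → go right; 78 < 79 → go left; 78 > 77 → go right. Place as right child of 77.
Insert 58: 58 < 74 → go left; 58 < 59 → go left; 58 > 23 → go right; 58 > 25 → go right; 58 > 39 → go right; 58 > 51 → go right; 58 > 54 → go right. Place as right child of 54.
Insert 106: 106 > 74 → go right; 106 > 79 → go right; 106 > 100 → go right. Place as right child of 100.
Insert 91: 91 > 74 → go right; 91 > 79 → go right; 91 < 100 → go left; 91 < 99 → go left; 91 < 96 → go left. Place as left child of 96.

Leaves: 28, 34, 58, 61, 78, 91, 106 — 7 in total.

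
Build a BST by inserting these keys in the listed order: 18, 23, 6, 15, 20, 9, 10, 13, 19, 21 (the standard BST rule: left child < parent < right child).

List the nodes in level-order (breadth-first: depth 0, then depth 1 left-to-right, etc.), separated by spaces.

Resulting structure (node: left, right):
  18: L=6, R=23
  23: L=20, R=–
  6: L=–, R=15
  15: L=9, R=–
  20: L=19, R=21
  9: L=–, R=10
  10: L=–, R=13
  13: L=–, R=–
  19: L=–, R=–
  21: L=–, R=–

18 6 23 15 20 9 19 21 10 13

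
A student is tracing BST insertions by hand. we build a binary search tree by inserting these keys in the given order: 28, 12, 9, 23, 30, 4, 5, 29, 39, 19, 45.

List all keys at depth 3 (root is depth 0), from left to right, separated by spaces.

4 19 45

Insert 28: tree is empty, so 28 becomes the root.
Insert 12: 12 < 28 → go left. Place as left child of 28.
Insert 9: 9 < 28 → go left; 9 < 12 → go left. Place as left child of 12.
Insert 23: 23 < 28 → go left; 23 > 12 → go right. Place as right child of 12.
Insert 30: 30 > 28 → go right. Place as right child of 28.
Insert 4: 4 < 28 → go left; 4 < 12 → go left; 4 < 9 → go left. Place as left child of 9.
Insert 5: 5 < 28 → go left; 5 < 12 → go left; 5 < 9 → go left; 5 > 4 → go right. Place as right child of 4.
Insert 29: 29 > 28 → go right; 29 < 30 → go left. Place as left child of 30.
Insert 39: 39 > 28 → go right; 39 > 30 → go right. Place as right child of 30.
Insert 19: 19 < 28 → go left; 19 > 12 → go right; 19 < 23 → go left. Place as left child of 23.
Insert 45: 45 > 28 → go right; 45 > 30 → go right; 45 > 39 → go right. Place as right child of 39.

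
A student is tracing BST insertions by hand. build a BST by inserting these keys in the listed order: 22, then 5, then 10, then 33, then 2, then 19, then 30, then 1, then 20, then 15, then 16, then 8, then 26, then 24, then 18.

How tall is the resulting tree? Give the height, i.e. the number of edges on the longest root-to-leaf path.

22: root
5: left child of 22 (depth 1)
10: right child of 5 (depth 2)
33: right child of 22 (depth 1)
2: left child of 5 (depth 2)
19: right child of 10 (depth 3)
30: left child of 33 (depth 2)
1: left child of 2 (depth 3)
20: right child of 19 (depth 4)
15: left child of 19 (depth 4)
16: right child of 15 (depth 5)
8: left child of 10 (depth 3)
26: left child of 30 (depth 3)
24: left child of 26 (depth 4)
18: right child of 16 (depth 6)

The deepest node is 18 at depth 6.

6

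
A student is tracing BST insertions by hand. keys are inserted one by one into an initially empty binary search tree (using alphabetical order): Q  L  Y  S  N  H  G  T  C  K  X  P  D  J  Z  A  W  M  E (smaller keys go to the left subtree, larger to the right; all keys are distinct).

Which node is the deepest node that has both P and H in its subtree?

Insert Q: tree is empty, so Q becomes the root.
Insert L: L < Q → go left. Place as left child of Q.
Insert Y: Y > Q → go right. Place as right child of Q.
Insert S: S > Q → go right; S < Y → go left. Place as left child of Y.
Insert N: N < Q → go left; N > L → go right. Place as right child of L.
Insert H: H < Q → go left; H < L → go left. Place as left child of L.
Insert G: G < Q → go left; G < L → go left; G < H → go left. Place as left child of H.
Insert T: T > Q → go right; T < Y → go left; T > S → go right. Place as right child of S.
Insert C: C < Q → go left; C < L → go left; C < H → go left; C < G → go left. Place as left child of G.
Insert K: K < Q → go left; K < L → go left; K > H → go right. Place as right child of H.
Insert X: X > Q → go right; X < Y → go left; X > S → go right; X > T → go right. Place as right child of T.
Insert P: P < Q → go left; P > L → go right; P > N → go right. Place as right child of N.
Insert D: D < Q → go left; D < L → go left; D < H → go left; D < G → go left; D > C → go right. Place as right child of C.
Insert J: J < Q → go left; J < L → go left; J > H → go right; J < K → go left. Place as left child of K.
Insert Z: Z > Q → go right; Z > Y → go right. Place as right child of Y.
Insert A: A < Q → go left; A < L → go left; A < H → go left; A < G → go left; A < C → go left. Place as left child of C.
Insert W: W > Q → go right; W < Y → go left; W > S → go right; W > T → go right; W < X → go left. Place as left child of X.
Insert M: M < Q → go left; M > L → go right; M < N → go left. Place as left child of N.
Insert E: E < Q → go left; E < L → go left; E < H → go left; E < G → go left; E > C → go right; E > D → go right. Place as right child of D.

Path to P: Q → L → N → P
Path to H: Q → L → H
The paths share a prefix ending at L, then split left and right.

L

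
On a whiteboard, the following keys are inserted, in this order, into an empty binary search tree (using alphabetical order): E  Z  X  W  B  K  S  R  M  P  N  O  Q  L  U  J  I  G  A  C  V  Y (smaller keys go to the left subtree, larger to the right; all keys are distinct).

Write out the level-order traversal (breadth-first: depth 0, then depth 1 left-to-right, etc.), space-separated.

Insert E: tree is empty, so E becomes the root.
Insert Z: Z > E → go right. Place as right child of E.
Insert X: X > E → go right; X < Z → go left. Place as left child of Z.
Insert W: W > E → go right; W < Z → go left; W < X → go left. Place as left child of X.
Insert B: B < E → go left. Place as left child of E.
Insert K: K > E → go right; K < Z → go left; K < X → go left; K < W → go left. Place as left child of W.
Insert S: S > E → go right; S < Z → go left; S < X → go left; S < W → go left; S > K → go right. Place as right child of K.
Insert R: R > E → go right; R < Z → go left; R < X → go left; R < W → go left; R > K → go right; R < S → go left. Place as left child of S.
Insert M: M > E → go right; M < Z → go left; M < X → go left; M < W → go left; M > K → go right; M < S → go left; M < R → go left. Place as left child of R.
Insert P: P > E → go right; P < Z → go left; P < X → go left; P < W → go left; P > K → go right; P < S → go left; P < R → go left; P > M → go right. Place as right child of M.
Insert N: N > E → go right; N < Z → go left; N < X → go left; N < W → go left; N > K → go right; N < S → go left; N < R → go left; N > M → go right; N < P → go left. Place as left child of P.
Insert O: O > E → go right; O < Z → go left; O < X → go left; O < W → go left; O > K → go right; O < S → go left; O < R → go left; O > M → go right; O < P → go left; O > N → go right. Place as right child of N.
Insert Q: Q > E → go right; Q < Z → go left; Q < X → go left; Q < W → go left; Q > K → go right; Q < S → go left; Q < R → go left; Q > M → go right; Q > P → go right. Place as right child of P.
Insert L: L > E → go right; L < Z → go left; L < X → go left; L < W → go left; L > K → go right; L < S → go left; L < R → go left; L < M → go left. Place as left child of M.
Insert U: U > E → go right; U < Z → go left; U < X → go left; U < W → go left; U > K → go right; U > S → go right. Place as right child of S.
Insert J: J > E → go right; J < Z → go left; J < X → go left; J < W → go left; J < K → go left. Place as left child of K.
Insert I: I > E → go right; I < Z → go left; I < X → go left; I < W → go left; I < K → go left; I < J → go left. Place as left child of J.
Insert G: G > E → go right; G < Z → go left; G < X → go left; G < W → go left; G < K → go left; G < J → go left; G < I → go left. Place as left child of I.
Insert A: A < E → go left; A < B → go left. Place as left child of B.
Insert C: C < E → go left; C > B → go right. Place as right child of B.
Insert V: V > E → go right; V < Z → go left; V < X → go left; V < W → go left; V > K → go right; V > S → go right; V > U → go right. Place as right child of U.
Insert Y: Y > E → go right; Y < Z → go left; Y > X → go right. Place as right child of X.

E B Z A C X W Y K J S I R U G M V L P N Q O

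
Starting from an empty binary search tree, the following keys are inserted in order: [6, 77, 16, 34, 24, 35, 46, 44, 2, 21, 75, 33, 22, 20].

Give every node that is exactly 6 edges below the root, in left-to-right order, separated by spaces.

Insert 6: tree is empty, so 6 becomes the root.
Insert 77: 77 > 6 → go right. Place as right child of 6.
Insert 16: 16 > 6 → go right; 16 < 77 → go left. Place as left child of 77.
Insert 34: 34 > 6 → go right; 34 < 77 → go left; 34 > 16 → go right. Place as right child of 16.
Insert 24: 24 > 6 → go right; 24 < 77 → go left; 24 > 16 → go right; 24 < 34 → go left. Place as left child of 34.
Insert 35: 35 > 6 → go right; 35 < 77 → go left; 35 > 16 → go right; 35 > 34 → go right. Place as right child of 34.
Insert 46: 46 > 6 → go right; 46 < 77 → go left; 46 > 16 → go right; 46 > 34 → go right; 46 > 35 → go right. Place as right child of 35.
Insert 44: 44 > 6 → go right; 44 < 77 → go left; 44 > 16 → go right; 44 > 34 → go right; 44 > 35 → go right; 44 < 46 → go left. Place as left child of 46.
Insert 2: 2 < 6 → go left. Place as left child of 6.
Insert 21: 21 > 6 → go right; 21 < 77 → go left; 21 > 16 → go right; 21 < 34 → go left; 21 < 24 → go left. Place as left child of 24.
Insert 75: 75 > 6 → go right; 75 < 77 → go left; 75 > 16 → go right; 75 > 34 → go right; 75 > 35 → go right; 75 > 46 → go right. Place as right child of 46.
Insert 33: 33 > 6 → go right; 33 < 77 → go left; 33 > 16 → go right; 33 < 34 → go left; 33 > 24 → go right. Place as right child of 24.
Insert 22: 22 > 6 → go right; 22 < 77 → go left; 22 > 16 → go right; 22 < 34 → go left; 22 < 24 → go left; 22 > 21 → go right. Place as right child of 21.
Insert 20: 20 > 6 → go right; 20 < 77 → go left; 20 > 16 → go right; 20 < 34 → go left; 20 < 24 → go left; 20 < 21 → go left. Place as left child of 21.

20 22 44 75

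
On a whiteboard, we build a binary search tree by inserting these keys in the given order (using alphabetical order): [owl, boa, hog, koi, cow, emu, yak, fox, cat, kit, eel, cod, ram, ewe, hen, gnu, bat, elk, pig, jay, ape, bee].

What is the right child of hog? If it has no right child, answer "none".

Insert owl: tree is empty, so owl becomes the root.
Insert boa: boa < owl → go left. Place as left child of owl.
Insert hog: hog < owl → go left; hog > boa → go right. Place as right child of boa.
Insert koi: koi < owl → go left; koi > boa → go right; koi > hog → go right. Place as right child of hog.
Insert cow: cow < owl → go left; cow > boa → go right; cow < hog → go left. Place as left child of hog.
Insert emu: emu < owl → go left; emu > boa → go right; emu < hog → go left; emu > cow → go right. Place as right child of cow.
Insert yak: yak > owl → go right. Place as right child of owl.
Insert fox: fox < owl → go left; fox > boa → go right; fox < hog → go left; fox > cow → go right; fox > emu → go right. Place as right child of emu.
Insert cat: cat < owl → go left; cat > boa → go right; cat < hog → go left; cat < cow → go left. Place as left child of cow.
Insert kit: kit < owl → go left; kit > boa → go right; kit > hog → go right; kit < koi → go left. Place as left child of koi.
Insert eel: eel < owl → go left; eel > boa → go right; eel < hog → go left; eel > cow → go right; eel < emu → go left. Place as left child of emu.
Insert cod: cod < owl → go left; cod > boa → go right; cod < hog → go left; cod < cow → go left; cod > cat → go right. Place as right child of cat.
Insert ram: ram > owl → go right; ram < yak → go left. Place as left child of yak.
Insert ewe: ewe < owl → go left; ewe > boa → go right; ewe < hog → go left; ewe > cow → go right; ewe > emu → go right; ewe < fox → go left. Place as left child of fox.
Insert hen: hen < owl → go left; hen > boa → go right; hen < hog → go left; hen > cow → go right; hen > emu → go right; hen > fox → go right. Place as right child of fox.
Insert gnu: gnu < owl → go left; gnu > boa → go right; gnu < hog → go left; gnu > cow → go right; gnu > emu → go right; gnu > fox → go right; gnu < hen → go left. Place as left child of hen.
Insert bat: bat < owl → go left; bat < boa → go left. Place as left child of boa.
Insert elk: elk < owl → go left; elk > boa → go right; elk < hog → go left; elk > cow → go right; elk < emu → go left; elk > eel → go right. Place as right child of eel.
Insert pig: pig > owl → go right; pig < yak → go left; pig < ram → go left. Place as left child of ram.
Insert jay: jay < owl → go left; jay > boa → go right; jay > hog → go right; jay < koi → go left; jay < kit → go left. Place as left child of kit.
Insert ape: ape < owl → go left; ape < boa → go left; ape < bat → go left. Place as left child of bat.
Insert bee: bee < owl → go left; bee < boa → go left; bee > bat → go right. Place as right child of bat.

koi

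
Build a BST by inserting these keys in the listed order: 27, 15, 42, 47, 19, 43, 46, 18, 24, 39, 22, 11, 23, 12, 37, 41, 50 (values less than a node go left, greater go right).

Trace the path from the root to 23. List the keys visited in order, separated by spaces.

27 15 19 24 22 23

27: root
15: left child of 27 (depth 1)
42: right child of 27 (depth 1)
47: right child of 42 (depth 2)
19: right child of 15 (depth 2)
43: left child of 47 (depth 3)
46: right child of 43 (depth 4)
18: left child of 19 (depth 3)
24: right child of 19 (depth 3)
39: left child of 42 (depth 2)
22: left child of 24 (depth 4)
11: left child of 15 (depth 2)
23: right child of 22 (depth 5)
12: right child of 11 (depth 3)
37: left child of 39 (depth 3)
41: right child of 39 (depth 3)
50: right child of 47 (depth 3)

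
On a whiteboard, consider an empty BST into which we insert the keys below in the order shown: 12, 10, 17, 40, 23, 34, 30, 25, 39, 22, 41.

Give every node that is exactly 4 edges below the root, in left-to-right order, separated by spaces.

12: root
10: left child of 12 (depth 1)
17: right child of 12 (depth 1)
40: right child of 17 (depth 2)
23: left child of 40 (depth 3)
34: right child of 23 (depth 4)
30: left child of 34 (depth 5)
25: left child of 30 (depth 6)
39: right child of 34 (depth 5)
22: left child of 23 (depth 4)
41: right child of 40 (depth 3)

22 34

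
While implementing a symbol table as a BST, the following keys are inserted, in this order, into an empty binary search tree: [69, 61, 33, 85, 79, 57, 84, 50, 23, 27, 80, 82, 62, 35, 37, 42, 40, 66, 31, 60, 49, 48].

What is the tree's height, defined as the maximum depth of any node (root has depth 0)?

Insert 69: tree is empty, so 69 becomes the root.
Insert 61: 61 < 69 → go left. Place as left child of 69.
Insert 33: 33 < 69 → go left; 33 < 61 → go left. Place as left child of 61.
Insert 85: 85 > 69 → go right. Place as right child of 69.
Insert 79: 79 > 69 → go right; 79 < 85 → go left. Place as left child of 85.
Insert 57: 57 < 69 → go left; 57 < 61 → go left; 57 > 33 → go right. Place as right child of 33.
Insert 84: 84 > 69 → go right; 84 < 85 → go left; 84 > 79 → go right. Place as right child of 79.
Insert 50: 50 < 69 → go left; 50 < 61 → go left; 50 > 33 → go right; 50 < 57 → go left. Place as left child of 57.
Insert 23: 23 < 69 → go left; 23 < 61 → go left; 23 < 33 → go left. Place as left child of 33.
Insert 27: 27 < 69 → go left; 27 < 61 → go left; 27 < 33 → go left; 27 > 23 → go right. Place as right child of 23.
Insert 80: 80 > 69 → go right; 80 < 85 → go left; 80 > 79 → go right; 80 < 84 → go left. Place as left child of 84.
Insert 82: 82 > 69 → go right; 82 < 85 → go left; 82 > 79 → go right; 82 < 84 → go left; 82 > 80 → go right. Place as right child of 80.
Insert 62: 62 < 69 → go left; 62 > 61 → go right. Place as right child of 61.
Insert 35: 35 < 69 → go left; 35 < 61 → go left; 35 > 33 → go right; 35 < 57 → go left; 35 < 50 → go left. Place as left child of 50.
Insert 37: 37 < 69 → go left; 37 < 61 → go left; 37 > 33 → go right; 37 < 57 → go left; 37 < 50 → go left; 37 > 35 → go right. Place as right child of 35.
Insert 42: 42 < 69 → go left; 42 < 61 → go left; 42 > 33 → go right; 42 < 57 → go left; 42 < 50 → go left; 42 > 35 → go right; 42 > 37 → go right. Place as right child of 37.
Insert 40: 40 < 69 → go left; 40 < 61 → go left; 40 > 33 → go right; 40 < 57 → go left; 40 < 50 → go left; 40 > 35 → go right; 40 > 37 → go right; 40 < 42 → go left. Place as left child of 42.
Insert 66: 66 < 69 → go left; 66 > 61 → go right; 66 > 62 → go right. Place as right child of 62.
Insert 31: 31 < 69 → go left; 31 < 61 → go left; 31 < 33 → go left; 31 > 23 → go right; 31 > 27 → go right. Place as right child of 27.
Insert 60: 60 < 69 → go left; 60 < 61 → go left; 60 > 33 → go right; 60 > 57 → go right. Place as right child of 57.
Insert 49: 49 < 69 → go left; 49 < 61 → go left; 49 > 33 → go right; 49 < 57 → go left; 49 < 50 → go left; 49 > 35 → go right; 49 > 37 → go right; 49 > 42 → go right. Place as right child of 42.
Insert 48: 48 < 69 → go left; 48 < 61 → go left; 48 > 33 → go right; 48 < 57 → go left; 48 < 50 → go left; 48 > 35 → go right; 48 > 37 → go right; 48 > 42 → go right; 48 < 49 → go left. Place as left child of 49.

The deepest node is 48 at depth 9.

9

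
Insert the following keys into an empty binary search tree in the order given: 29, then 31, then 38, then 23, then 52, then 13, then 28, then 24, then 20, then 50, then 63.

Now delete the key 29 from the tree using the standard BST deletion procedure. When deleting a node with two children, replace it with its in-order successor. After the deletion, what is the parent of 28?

Resulting structure (node: left, right):
  29: L=23, R=31
  31: L=–, R=38
  38: L=–, R=52
  23: L=13, R=28
  52: L=50, R=63
  13: L=–, R=20
  28: L=24, R=–
  24: L=–, R=–
  20: L=–, R=–
  50: L=–, R=–
  63: L=–, R=–

Delete 29 (two children — replace with in-order successor).
After deletion, 28's parent is 23.

23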